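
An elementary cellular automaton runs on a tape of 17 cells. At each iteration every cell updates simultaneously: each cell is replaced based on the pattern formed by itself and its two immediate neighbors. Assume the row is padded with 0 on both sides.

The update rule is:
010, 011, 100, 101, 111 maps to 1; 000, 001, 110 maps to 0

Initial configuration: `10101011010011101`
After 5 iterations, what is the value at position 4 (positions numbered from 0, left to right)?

iteration 1: 11111110111011011
iteration 2: 11111101110110110
iteration 3: 11111011101101101
iteration 4: 11110111011011011
iteration 5: 11101110110110110
position 4 holds 1

1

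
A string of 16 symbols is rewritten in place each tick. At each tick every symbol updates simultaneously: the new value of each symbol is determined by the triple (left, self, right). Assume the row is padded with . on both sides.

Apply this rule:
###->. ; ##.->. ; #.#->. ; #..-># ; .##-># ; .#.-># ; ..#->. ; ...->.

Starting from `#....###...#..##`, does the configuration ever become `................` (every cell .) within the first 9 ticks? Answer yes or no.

no

##...#..#..##.#.
#.#..##.##.#..##
#.##.#..#..##.#.
#.#..##.##.#..##  (repeats tick 2; period 2)
tick 9: #.##.#..#..##.#.
tick 9 is #.##.#..#..##.#., still not uniform .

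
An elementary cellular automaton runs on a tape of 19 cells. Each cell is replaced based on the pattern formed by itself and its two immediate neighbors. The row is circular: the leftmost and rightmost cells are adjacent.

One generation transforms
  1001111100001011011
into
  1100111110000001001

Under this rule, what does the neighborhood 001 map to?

At position 2 the neighborhood is 001; the next row has 0 there.

0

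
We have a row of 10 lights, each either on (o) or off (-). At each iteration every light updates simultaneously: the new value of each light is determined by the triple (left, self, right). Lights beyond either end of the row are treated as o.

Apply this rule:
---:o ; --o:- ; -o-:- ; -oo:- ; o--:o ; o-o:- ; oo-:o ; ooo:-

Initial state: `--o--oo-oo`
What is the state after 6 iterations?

o--o--o---
oo--o--oo-
-oo--o--o-
--oo--o---
o--oo--oo-
oo--oo--o-

oo--oo--o-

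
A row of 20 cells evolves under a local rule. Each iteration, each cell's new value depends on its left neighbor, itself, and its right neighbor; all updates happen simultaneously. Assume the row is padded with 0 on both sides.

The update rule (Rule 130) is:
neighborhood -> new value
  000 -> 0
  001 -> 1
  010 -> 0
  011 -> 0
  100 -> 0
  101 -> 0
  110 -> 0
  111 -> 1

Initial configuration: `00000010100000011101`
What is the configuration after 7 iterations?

00000100000000101000
00001000000001000000
00010000000010000000
00100000000100000000
01000000001000000000
10000000010000000000
00000000100000000000

00000000100000000000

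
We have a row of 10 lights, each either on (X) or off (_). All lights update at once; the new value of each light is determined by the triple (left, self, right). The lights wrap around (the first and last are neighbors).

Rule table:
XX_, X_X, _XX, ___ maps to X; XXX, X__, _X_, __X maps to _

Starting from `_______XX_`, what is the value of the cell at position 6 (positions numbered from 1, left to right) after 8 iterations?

X

iteration 1: XXXXXX_XX_
iteration 2: X____XXXXX
iteration 3: X_XX_X____
iteration 4: _XXXX__XX_
iteration 5: _X__X__XX_
iteration 6: _______XX_  (repeats iteration 0; period 6)
iteration 8: X____XXXXX
position 6 holds X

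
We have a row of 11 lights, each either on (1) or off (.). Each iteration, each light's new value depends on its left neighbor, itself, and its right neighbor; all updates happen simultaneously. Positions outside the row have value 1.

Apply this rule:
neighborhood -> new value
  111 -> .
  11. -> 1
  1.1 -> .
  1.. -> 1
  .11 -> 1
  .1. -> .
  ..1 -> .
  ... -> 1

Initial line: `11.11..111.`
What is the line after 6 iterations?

..1..1..11.

.1.111.1.1.
...1.1.....
11....1111.
.1111.1..1.
.1..1..1...
..1..1..11.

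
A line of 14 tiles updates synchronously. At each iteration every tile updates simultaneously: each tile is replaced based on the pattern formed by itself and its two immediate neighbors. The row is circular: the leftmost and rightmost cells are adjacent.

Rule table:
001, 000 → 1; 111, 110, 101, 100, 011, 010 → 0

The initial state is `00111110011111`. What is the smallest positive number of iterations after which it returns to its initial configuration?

01000000100000
10011111001111
00100000010000
11001111100111
00010000001000
11100111110011
00001000000100
11110011111001
00000100000010
11111001111100
00000010000001
01111100111110
10000001000000
00111110011111

14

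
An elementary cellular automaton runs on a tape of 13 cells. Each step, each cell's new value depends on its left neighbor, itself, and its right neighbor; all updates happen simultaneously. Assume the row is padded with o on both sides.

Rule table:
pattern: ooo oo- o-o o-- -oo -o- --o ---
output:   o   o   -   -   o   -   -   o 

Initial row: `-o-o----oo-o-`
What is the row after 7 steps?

-----oo-oo---
-ooo-oo-oo-o-
-ooo-oo-oo---
-ooo-oo-oo-o-  (repeats step 2; period 2)
step 7: -ooo-oo-oo---

-ooo-oo-oo---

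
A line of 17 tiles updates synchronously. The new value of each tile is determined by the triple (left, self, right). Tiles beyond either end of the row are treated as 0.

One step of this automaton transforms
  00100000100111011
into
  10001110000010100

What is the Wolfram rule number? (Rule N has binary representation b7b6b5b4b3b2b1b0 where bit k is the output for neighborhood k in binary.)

161

position 12: 111 → 1  (bit 7 = 1)
position 13: 110 → 0  (bit 6 = 0)
position 14: 101 → 1  (bit 5 = 1)
position 3: 100 → 0  (bit 4 = 0)
position 11: 011 → 0  (bit 3 = 0)
position 2: 010 → 0  (bit 2 = 0)
position 1: 001 → 0  (bit 1 = 0)
position 0: 000 → 1  (bit 0 = 1)
bits b7..b0 = 10100001 = 161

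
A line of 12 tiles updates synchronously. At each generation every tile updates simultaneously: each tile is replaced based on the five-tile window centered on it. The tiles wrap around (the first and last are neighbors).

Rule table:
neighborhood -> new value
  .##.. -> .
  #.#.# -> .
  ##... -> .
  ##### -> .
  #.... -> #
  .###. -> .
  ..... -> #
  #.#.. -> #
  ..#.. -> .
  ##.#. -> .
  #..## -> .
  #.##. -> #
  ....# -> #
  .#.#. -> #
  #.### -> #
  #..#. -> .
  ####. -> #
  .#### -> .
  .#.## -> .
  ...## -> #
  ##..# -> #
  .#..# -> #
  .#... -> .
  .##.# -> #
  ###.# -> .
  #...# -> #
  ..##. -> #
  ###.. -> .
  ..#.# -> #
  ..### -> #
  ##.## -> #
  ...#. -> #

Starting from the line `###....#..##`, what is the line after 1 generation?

.#..###.#.#.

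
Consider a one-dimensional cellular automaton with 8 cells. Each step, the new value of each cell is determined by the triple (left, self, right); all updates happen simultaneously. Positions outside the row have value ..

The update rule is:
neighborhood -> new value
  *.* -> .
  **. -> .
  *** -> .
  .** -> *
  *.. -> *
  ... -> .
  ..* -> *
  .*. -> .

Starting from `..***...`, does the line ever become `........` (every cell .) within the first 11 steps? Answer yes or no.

.**..*..
**.**.*.
*..*...*
.**.*.*.
**.....*
*.*...*.
...*.*.*
..*.....
.*.*....
*...*...
.*.*.*..
step 11 is .*.*.*.., still not uniform .

no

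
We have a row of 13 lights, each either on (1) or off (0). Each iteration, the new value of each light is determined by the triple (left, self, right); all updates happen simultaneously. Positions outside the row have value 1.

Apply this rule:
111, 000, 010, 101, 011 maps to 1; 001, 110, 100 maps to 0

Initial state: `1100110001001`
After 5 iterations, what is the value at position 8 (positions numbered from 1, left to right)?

1000100101001
0010100111001
0011100110001
0011000100101
0010010100111
position 8 holds 1

1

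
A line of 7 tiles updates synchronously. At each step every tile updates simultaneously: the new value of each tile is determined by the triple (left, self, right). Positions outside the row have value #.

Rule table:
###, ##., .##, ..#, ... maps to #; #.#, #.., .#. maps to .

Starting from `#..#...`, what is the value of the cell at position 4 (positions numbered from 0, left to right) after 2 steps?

#.#..##
#...###
position 4 holds #

#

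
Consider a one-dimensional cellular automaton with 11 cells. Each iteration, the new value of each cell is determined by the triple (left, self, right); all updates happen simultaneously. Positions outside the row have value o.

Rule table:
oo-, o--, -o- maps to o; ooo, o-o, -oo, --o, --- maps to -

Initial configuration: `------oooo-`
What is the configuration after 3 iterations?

o--------o-
oo-------o-
-oo------o-

-oo------o-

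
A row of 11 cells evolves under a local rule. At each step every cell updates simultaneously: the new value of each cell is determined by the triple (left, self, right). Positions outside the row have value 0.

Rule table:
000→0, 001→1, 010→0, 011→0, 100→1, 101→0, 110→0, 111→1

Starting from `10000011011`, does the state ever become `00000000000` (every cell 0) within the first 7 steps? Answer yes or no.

step 1: 01000100000
step 2: 10101010000
step 3: 00000001000
step 4: 00000010100
step 5: 00000100010
step 6: 00001010101
step 7: 00010000000
step 7 is 00010000000, still not uniform 0

no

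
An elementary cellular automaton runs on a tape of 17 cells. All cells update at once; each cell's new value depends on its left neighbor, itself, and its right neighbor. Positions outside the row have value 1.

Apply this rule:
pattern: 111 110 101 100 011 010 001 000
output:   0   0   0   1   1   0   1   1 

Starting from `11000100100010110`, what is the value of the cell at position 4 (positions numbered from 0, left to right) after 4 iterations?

iteration 1: 00111011011100100
iteration 2: 11100010010011011
iteration 3: 00011101101110010
iteration 4: 11110001001001100
position 4 holds 0

0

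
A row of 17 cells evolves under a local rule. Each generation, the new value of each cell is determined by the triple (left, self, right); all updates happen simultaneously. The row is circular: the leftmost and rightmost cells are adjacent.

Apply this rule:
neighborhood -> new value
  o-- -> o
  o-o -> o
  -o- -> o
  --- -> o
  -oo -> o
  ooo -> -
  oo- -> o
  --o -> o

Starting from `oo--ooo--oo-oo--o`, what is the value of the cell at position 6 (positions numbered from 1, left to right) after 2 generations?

-oooo-ooooooooooo
oo--ooo---------o
position 6 holds o

o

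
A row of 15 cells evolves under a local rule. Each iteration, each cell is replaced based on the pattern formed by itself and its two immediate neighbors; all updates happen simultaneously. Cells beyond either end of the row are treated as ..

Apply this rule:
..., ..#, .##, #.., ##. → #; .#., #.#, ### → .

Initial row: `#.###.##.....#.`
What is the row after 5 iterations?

.####...###..##

..#.#.#######.#
##....#.....#..
######.#####.##
#....#.#...#.##
.####...###..##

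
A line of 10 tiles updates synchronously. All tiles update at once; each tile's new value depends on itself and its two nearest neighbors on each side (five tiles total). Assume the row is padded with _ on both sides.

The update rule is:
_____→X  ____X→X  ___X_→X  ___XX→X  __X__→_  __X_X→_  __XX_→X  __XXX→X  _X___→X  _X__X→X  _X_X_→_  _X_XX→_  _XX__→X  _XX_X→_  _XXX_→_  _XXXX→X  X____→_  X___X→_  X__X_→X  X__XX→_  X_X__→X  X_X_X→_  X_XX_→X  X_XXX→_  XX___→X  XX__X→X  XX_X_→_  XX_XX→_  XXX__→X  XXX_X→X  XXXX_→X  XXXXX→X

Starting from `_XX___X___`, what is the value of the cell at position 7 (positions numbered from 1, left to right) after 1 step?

_

XXXX_X_X_X
position 7 holds _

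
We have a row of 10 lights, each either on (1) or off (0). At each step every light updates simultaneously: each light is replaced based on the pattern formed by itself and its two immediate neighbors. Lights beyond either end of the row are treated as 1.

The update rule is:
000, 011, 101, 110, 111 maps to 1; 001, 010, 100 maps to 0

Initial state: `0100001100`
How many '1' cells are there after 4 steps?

step 1: 1001101100
step 2: 1001111100
step 3: 1001111100  (fixed point — unchanged through step 4)
count of 1: 6

6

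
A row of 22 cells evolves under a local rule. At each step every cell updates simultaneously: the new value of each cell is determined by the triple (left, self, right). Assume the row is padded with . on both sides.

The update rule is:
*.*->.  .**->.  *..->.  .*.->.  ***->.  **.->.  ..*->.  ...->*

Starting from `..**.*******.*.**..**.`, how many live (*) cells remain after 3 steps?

1

step 1: *.....................
step 2: ..********************
step 3: *.....................
count of *: 1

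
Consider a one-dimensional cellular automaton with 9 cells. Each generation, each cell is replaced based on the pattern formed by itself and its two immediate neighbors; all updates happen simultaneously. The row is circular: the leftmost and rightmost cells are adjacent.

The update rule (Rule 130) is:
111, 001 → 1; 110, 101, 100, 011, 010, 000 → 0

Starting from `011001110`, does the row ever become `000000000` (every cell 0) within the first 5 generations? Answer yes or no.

no

generation 1: 100010100
generation 2: 000100001
generation 3: 001000010
generation 4: 010000100
generation 5: 100001000
generation 5 is 100001000, still not uniform 0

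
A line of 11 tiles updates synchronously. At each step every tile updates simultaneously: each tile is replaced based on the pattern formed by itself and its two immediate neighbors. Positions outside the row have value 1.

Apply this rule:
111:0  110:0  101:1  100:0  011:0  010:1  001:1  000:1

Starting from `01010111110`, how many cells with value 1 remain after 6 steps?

step 1: 11111000001
step 2: 00000011110
step 3: 01111100001
step 4: 10000001110
step 5: 00111110001
step 6: 01000000110
count of 1: 3

3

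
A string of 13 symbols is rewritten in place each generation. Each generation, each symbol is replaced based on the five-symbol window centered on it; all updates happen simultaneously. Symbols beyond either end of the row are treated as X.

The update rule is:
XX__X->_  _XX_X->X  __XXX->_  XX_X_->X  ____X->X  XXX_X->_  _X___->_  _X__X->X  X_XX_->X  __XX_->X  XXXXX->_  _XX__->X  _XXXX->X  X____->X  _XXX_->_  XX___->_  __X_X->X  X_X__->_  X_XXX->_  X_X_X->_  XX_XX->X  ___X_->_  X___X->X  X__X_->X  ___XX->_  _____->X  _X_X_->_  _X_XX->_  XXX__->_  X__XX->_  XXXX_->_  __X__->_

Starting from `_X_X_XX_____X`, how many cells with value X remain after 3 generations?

6

X____XX_XXX__
__XX_XXX_____
__XXX____XXX_
count of X: 6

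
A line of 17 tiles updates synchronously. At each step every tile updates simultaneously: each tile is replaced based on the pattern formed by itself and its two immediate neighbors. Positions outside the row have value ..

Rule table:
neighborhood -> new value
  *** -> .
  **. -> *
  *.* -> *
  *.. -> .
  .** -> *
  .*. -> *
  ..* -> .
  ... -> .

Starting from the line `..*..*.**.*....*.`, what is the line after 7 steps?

step 1: ..*..******....*.
step 2: ..*..*....*....*.
step 3: ..*..*....*....*.  (fixed point — unchanged through step 7)

..*..*....*....*.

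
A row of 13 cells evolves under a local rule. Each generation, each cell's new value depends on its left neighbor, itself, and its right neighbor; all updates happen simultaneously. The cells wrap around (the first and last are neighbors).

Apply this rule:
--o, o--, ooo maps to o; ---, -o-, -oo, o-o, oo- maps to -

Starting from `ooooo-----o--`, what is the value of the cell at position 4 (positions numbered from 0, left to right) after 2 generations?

-

-ooo-o---o-oo
--o---o-o----
position 4 holds -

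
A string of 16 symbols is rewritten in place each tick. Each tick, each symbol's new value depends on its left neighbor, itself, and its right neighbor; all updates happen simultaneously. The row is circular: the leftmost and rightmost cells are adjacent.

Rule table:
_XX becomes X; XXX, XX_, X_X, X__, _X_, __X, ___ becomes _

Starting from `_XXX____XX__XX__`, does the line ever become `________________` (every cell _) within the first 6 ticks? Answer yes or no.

tick 1: _X______X___X___
tick 2: ________________
all cells are _ at tick 2

yes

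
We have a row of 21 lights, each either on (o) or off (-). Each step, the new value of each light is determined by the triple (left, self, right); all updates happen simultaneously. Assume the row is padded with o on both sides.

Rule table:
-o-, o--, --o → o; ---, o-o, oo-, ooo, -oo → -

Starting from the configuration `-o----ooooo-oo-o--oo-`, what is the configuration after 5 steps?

-oo--o---------ooo---
---oooo-------o---o-o
o-o----o-----ooo-oo--
--oo--ooo---o------oo
oo--oo---o-ooo----o--

oo--oo---o-ooo----o--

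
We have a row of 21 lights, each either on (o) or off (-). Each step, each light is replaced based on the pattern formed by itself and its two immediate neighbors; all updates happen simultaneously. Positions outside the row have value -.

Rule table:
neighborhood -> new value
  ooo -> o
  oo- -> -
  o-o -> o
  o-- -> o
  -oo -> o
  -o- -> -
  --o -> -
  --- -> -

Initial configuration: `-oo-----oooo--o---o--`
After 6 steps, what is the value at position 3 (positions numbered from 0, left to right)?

-o-o----ooo-o--o---o-
--o-o---oo-o-o--o---o
---o-o--o-o-o-o--o---
----o-o--o-o-o-o--o--
-----o-o--o-o-o-o--o-
------o-o--o-o-o-o--o
position 3 holds -

-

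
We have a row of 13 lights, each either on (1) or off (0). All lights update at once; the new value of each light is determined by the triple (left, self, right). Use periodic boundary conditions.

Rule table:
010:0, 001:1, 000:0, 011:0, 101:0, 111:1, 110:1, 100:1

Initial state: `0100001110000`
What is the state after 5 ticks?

1000101001011

tick 1: 1010010111000
tick 2: 0001100011101
tick 3: 1010110101100
tick 4: 0000010000111
tick 5: 1000101001011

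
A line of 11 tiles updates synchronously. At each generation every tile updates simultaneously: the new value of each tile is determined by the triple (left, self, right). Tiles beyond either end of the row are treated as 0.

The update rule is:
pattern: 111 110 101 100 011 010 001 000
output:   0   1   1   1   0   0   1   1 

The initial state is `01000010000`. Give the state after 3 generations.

generation 1: 10111101111
generation 2: 01000110001
generation 3: 10111011110

10111011110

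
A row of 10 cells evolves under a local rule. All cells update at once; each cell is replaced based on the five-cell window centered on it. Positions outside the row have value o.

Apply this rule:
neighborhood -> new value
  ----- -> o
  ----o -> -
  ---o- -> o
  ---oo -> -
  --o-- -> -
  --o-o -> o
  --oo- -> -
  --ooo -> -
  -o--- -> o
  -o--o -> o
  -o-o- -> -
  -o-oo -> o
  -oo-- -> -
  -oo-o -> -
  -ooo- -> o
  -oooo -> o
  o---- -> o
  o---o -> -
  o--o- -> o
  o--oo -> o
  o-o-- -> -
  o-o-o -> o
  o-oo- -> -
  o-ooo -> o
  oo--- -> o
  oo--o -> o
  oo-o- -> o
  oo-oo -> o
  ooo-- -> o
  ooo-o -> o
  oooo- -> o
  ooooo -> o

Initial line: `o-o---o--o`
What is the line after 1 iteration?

oo-o-o-oo-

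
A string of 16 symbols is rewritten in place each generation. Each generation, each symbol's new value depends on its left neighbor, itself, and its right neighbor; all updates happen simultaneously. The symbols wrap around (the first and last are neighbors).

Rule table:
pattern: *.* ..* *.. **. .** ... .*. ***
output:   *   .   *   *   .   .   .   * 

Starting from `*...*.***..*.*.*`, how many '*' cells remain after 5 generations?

8

**...*.***..*.*.
.**...*.***..*.*
*.**...*.***..*.
.*.**...*.***..*
*.*.**...*.***..
count of *: 8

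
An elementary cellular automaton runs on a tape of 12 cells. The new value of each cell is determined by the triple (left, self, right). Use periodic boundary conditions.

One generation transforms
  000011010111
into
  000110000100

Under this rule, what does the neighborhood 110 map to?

At position 5 the neighborhood is 110; the next row has 0 there.

0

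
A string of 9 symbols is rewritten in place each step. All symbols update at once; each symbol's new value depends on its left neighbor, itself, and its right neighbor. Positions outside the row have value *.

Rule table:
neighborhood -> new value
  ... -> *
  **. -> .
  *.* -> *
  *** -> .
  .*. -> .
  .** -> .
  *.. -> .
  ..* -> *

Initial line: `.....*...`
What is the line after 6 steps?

..*....*.

step 1: .****..**
step 2: *.....*..
step 3: ..****..*
step 4: .*.....*.
step 5: *..****.*
step 6: ..*....*.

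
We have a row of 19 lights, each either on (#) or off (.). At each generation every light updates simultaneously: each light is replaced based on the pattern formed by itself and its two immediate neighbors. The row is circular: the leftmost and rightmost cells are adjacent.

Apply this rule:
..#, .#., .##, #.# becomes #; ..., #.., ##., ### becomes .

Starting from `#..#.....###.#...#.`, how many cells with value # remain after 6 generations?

generation 1: #.##....##..##..###
generation 2: .##....##..##..##..
generation 3: ##....##..##..##...
generation 4: #....##..##..##...#
generation 5: ....##..##..##...##
generation 6: ...##..##..##...##.
count of #: 8

8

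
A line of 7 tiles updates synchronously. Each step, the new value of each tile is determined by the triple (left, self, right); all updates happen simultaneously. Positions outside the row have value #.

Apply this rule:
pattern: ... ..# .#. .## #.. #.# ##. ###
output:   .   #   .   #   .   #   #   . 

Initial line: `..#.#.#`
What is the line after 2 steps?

#.#.##.

step 1: .#.#.##
step 2: #.#.##.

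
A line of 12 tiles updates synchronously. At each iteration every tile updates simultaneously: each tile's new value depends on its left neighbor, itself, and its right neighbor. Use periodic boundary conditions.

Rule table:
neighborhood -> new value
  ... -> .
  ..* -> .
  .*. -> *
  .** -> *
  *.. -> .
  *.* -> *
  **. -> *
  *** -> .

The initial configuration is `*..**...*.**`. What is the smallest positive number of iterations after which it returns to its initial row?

2

*..**...***.
*..**...*.**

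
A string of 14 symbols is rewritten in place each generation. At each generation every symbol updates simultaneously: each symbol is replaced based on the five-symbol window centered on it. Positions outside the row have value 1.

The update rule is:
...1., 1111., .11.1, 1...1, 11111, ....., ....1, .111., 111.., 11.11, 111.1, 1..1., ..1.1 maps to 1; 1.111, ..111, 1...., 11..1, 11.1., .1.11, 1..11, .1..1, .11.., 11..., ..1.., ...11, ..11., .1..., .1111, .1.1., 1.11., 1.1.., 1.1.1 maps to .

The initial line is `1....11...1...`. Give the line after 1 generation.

1..1....11..1.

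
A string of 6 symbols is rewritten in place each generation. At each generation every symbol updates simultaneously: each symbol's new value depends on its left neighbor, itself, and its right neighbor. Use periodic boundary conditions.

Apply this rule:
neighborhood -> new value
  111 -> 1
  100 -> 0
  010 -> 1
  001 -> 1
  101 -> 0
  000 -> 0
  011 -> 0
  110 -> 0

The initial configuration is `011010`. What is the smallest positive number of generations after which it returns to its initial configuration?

6

generation 1: 100010
generation 2: 100110
generation 3: 101000
generation 4: 101001
generation 5: 001010
generation 6: 011010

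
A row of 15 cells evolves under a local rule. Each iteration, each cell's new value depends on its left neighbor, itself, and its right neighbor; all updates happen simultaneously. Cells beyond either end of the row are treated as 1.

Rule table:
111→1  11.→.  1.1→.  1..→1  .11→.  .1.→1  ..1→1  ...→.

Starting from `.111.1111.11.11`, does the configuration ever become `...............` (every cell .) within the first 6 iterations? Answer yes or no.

iteration 1: ..1...11......1
iteration 2: 1111.1..1....1.
iteration 3: 111..11111..11.
iteration 4: 11.11.111.11...
iteration 5: 1......1....1.1
iteration 6: .1....111..11..
iteration 6 is .1....111..11.., still not uniform .

no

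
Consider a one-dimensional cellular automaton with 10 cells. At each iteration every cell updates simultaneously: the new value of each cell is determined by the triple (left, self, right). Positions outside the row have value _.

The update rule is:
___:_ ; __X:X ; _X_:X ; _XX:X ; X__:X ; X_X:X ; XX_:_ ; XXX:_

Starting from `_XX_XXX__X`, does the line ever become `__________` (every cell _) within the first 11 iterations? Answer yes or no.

no

XX_XX__XXX
X_XX_XXX__
XXX_XX__X_
X__XX_XXXX
XXXX_XX___
X___XX_X__
XX_XX_XXX_
X_XX_XX__X
XXX_XX_XXX
X__XX_XX__
XXXX_XX_X_
iteration 11 is XXXX_XX_X_, still not uniform _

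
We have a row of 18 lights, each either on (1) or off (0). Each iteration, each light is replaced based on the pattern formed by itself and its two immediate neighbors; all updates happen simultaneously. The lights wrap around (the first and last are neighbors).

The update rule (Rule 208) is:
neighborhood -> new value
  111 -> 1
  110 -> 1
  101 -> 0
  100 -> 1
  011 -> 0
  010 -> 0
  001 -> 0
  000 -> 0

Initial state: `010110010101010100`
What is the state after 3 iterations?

100000110000000000

iteration 1: 000011000000000010
iteration 2: 000001100000000001
iteration 3: 100000110000000000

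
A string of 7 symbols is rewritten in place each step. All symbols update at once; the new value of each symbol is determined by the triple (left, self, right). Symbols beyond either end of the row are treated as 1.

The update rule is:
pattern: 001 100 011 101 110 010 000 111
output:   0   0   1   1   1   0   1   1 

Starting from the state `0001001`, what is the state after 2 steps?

1001101

0100001
1001101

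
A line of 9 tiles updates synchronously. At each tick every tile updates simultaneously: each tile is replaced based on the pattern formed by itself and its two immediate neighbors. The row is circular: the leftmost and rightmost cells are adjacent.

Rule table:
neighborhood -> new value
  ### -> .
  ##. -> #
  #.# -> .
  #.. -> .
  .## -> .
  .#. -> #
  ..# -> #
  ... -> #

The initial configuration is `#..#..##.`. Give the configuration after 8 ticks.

#.##.#.#.
#..#.#.#.
#.##.#.#.  (repeats tick 1; period 2)
tick 8: #..#.#.#.

#..#.#.#.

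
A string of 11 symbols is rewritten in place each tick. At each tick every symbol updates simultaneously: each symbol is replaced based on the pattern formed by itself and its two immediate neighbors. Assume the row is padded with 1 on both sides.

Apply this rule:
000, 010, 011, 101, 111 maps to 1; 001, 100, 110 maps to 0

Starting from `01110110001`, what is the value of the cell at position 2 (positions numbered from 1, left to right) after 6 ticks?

tick 1: 11101100101
tick 2: 11011000111
tick 3: 10110010111
tick 4: 01100011111
tick 5: 11001011111
tick 6: 10001111111
position 2 holds 0

0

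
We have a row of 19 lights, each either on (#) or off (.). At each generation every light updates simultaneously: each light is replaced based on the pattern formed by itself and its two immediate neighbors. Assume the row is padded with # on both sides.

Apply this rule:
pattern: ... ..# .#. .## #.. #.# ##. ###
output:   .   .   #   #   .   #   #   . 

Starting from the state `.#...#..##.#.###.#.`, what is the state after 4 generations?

generation 1: ##...#..######.####
generation 2: .#...#..#....###...
generation 3: ##...#..#....#.#...
generation 4: .#...#..#....###...

.#...#..#....###...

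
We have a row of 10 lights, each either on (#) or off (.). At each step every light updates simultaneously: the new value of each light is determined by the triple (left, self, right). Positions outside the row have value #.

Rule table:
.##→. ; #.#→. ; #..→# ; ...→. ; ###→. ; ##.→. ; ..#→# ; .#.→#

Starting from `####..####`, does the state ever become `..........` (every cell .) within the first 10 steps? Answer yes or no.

yes

....##....
#..#..#..#
.########.
..........
all cells are . at step 4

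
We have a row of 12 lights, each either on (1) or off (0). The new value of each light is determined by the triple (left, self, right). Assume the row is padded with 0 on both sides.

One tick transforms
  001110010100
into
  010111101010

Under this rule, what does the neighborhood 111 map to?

At position 3 the neighborhood is 111; the next row has 1 there.

1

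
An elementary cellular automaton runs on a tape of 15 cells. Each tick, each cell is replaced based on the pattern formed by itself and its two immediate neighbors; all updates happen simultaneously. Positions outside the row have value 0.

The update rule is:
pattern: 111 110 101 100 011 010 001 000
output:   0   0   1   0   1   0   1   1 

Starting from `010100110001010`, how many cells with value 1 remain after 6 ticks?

6

tick 1: 101001100110100
tick 2: 010011001101001
tick 3: 100110011010010
tick 4: 001100110100100
tick 5: 111001101001001
tick 6: 100011010010010
count of 1: 6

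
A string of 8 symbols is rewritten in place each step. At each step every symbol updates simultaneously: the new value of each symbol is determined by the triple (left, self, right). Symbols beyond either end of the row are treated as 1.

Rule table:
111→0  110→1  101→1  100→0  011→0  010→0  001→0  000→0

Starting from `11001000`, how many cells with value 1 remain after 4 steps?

step 1: 01000000
step 2: 10000000
step 3: 10000000  (fixed point — unchanged through step 4)
count of 1: 1

1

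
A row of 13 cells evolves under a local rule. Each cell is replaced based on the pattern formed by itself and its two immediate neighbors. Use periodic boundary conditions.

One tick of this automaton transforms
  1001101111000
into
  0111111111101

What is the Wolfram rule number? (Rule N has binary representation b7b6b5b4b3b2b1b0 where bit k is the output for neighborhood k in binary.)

position 7: 111 → 1  (bit 7 = 1)
position 4: 110 → 1  (bit 6 = 1)
position 5: 101 → 1  (bit 5 = 1)
position 1: 100 → 1  (bit 4 = 1)
position 3: 011 → 1  (bit 3 = 1)
position 0: 010 → 0  (bit 2 = 0)
position 2: 001 → 1  (bit 1 = 1)
position 11: 000 → 0  (bit 0 = 0)
bits b7..b0 = 11111010 = 250

250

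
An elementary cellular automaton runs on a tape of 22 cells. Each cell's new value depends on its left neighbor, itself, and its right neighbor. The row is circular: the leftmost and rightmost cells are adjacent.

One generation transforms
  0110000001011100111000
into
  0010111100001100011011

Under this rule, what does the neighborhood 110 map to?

1

At position 2 the neighborhood is 110; the next row has 1 there.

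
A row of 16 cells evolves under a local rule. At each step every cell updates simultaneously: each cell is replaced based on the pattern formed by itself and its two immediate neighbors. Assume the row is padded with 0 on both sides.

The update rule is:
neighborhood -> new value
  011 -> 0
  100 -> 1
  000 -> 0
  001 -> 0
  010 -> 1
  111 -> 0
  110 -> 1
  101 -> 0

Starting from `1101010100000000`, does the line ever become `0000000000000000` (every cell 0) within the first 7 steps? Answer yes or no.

step 1: 0101010110000000
step 2: 0101010011000000
step 3: 0101011001100000
step 4: 0101001100110000
step 5: 0101100110011000
step 6: 0100110011001100
step 7: 0110011001100110
step 7 is 0110011001100110, still not uniform 0

no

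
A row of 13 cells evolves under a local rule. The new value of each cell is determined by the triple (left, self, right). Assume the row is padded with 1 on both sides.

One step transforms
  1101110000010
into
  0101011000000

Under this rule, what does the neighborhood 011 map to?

At position 3 the neighborhood is 011; the next row has 1 there.

1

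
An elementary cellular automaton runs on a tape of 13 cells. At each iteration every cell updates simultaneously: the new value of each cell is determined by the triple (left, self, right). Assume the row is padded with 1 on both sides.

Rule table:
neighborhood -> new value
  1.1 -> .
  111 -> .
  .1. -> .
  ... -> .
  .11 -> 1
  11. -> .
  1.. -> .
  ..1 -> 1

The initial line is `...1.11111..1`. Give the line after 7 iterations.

.....11..11..

iteration 1: ..1..1.....11
iteration 2: .1..1.....11.
iteration 3: ...1.....11..
iteration 4: ..1.....11..1
iteration 5: .1.....11..11
iteration 6: ......11..11.
iteration 7: .....11..11..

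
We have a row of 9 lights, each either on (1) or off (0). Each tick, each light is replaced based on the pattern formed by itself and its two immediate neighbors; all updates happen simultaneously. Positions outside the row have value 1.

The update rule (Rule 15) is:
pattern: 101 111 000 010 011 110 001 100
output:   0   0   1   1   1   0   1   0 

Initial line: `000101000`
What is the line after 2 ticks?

tick 1: 011101011
tick 2: 010001010

010001010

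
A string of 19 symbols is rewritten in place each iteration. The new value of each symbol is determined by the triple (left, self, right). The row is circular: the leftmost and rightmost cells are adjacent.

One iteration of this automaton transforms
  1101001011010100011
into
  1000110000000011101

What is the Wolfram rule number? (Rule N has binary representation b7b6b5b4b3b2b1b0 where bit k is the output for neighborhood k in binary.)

position 0: 111 → 1  (bit 7 = 1)
position 1: 110 → 0  (bit 6 = 0)
position 2: 101 → 0  (bit 5 = 0)
position 4: 100 → 1  (bit 4 = 1)
position 8: 011 → 0  (bit 3 = 0)
position 3: 010 → 0  (bit 2 = 0)
position 5: 001 → 1  (bit 1 = 1)
position 15: 000 → 1  (bit 0 = 1)
bits b7..b0 = 10010011 = 147

147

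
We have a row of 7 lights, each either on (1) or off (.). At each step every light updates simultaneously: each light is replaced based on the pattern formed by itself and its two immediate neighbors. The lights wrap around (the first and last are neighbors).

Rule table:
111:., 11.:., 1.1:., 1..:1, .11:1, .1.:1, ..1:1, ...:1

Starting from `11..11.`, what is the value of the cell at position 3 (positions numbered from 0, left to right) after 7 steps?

.

1.111..
1.1..11
..1111.
111...1
...1111
1111...
1...111
position 3 holds .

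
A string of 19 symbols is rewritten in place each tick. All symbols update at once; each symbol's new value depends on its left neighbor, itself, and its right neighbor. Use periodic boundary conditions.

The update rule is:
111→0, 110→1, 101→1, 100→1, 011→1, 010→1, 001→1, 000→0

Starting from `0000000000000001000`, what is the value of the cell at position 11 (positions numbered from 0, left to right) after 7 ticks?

1

tick 1: 0000000000000011100
tick 2: 0000000000000110110
tick 3: 0000000000001111111
tick 4: 1000000000011000001
tick 5: 1100000000111100011
tick 6: 0110000001100110110
tick 7: 1111000011111111111
position 11 holds 1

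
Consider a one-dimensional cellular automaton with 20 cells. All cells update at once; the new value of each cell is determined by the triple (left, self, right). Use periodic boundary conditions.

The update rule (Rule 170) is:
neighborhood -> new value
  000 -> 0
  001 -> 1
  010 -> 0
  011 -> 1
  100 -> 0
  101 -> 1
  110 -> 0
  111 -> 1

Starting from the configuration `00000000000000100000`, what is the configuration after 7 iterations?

00000001000000000000

iteration 1: 00000000000001000000
iteration 2: 00000000000010000000
iteration 3: 00000000000100000000
iteration 4: 00000000001000000000
iteration 5: 00000000010000000000
iteration 6: 00000000100000000000
iteration 7: 00000001000000000000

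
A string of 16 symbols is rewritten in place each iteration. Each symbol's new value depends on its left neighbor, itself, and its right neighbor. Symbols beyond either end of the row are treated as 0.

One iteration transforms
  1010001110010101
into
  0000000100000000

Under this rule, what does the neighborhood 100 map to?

0

At position 3 the neighborhood is 100; the next row has 0 there.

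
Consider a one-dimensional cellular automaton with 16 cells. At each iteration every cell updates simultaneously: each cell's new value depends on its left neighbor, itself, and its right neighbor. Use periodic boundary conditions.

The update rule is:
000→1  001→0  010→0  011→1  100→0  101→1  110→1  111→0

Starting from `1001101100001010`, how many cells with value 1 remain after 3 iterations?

0001111101100101
0101000111100010
0010010100101000
count of 1: 5

5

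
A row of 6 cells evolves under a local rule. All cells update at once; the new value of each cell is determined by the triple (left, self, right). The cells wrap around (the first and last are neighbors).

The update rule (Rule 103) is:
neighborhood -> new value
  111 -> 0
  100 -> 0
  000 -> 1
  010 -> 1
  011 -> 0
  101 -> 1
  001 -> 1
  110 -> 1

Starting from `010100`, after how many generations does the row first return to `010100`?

generation 1: 111101
generation 2: 000110
generation 3: 111010
generation 4: 001111
generation 5: 010001
generation 6: 110111
generation 7: 011000
generation 8: 101011
generation 9: 111100
generation 10: 000101
generation 11: 011111
generation 12: 100001
generation 13: 101110
generation 14: 110011
generation 15: 010100

15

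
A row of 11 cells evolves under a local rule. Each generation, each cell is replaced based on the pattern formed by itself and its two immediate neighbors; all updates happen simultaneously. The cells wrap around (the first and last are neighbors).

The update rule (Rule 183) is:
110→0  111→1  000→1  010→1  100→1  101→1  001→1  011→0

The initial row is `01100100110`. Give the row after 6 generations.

01011111010

generation 1: 10011111001
generation 2: 01101110110
generation 3: 10010101001
generation 4: 01111111110
generation 5: 10111111101
generation 6: 01011111010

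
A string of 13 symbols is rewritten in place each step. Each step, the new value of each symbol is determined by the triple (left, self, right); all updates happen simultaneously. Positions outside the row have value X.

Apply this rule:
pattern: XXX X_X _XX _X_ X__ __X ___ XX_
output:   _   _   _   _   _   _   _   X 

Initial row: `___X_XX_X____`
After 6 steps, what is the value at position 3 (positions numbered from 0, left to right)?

_

step 1: ______X______
step 2: _____________
step 3: _____________  (fixed point — unchanged through step 6)
position 3 holds _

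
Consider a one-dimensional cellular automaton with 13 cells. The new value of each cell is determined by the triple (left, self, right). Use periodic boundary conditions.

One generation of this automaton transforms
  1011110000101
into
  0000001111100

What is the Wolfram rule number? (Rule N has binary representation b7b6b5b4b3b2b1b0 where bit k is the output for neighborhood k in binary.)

position 3: 111 → 0  (bit 7 = 0)
position 0: 110 → 0  (bit 6 = 0)
position 1: 101 → 0  (bit 5 = 0)
position 6: 100 → 1  (bit 4 = 1)
position 2: 011 → 0  (bit 3 = 0)
position 10: 010 → 1  (bit 2 = 1)
position 9: 001 → 1  (bit 1 = 1)
position 7: 000 → 1  (bit 0 = 1)
bits b7..b0 = 00010111 = 23

23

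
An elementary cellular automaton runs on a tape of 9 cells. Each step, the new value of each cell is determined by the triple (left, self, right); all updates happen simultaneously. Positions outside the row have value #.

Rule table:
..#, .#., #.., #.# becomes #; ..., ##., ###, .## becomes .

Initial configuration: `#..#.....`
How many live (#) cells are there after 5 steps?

step 1: .####...#
step 2: #....#.#.
step 3: .#..#####
step 4: ####.....
step 5: ....#...#
count of #: 2

2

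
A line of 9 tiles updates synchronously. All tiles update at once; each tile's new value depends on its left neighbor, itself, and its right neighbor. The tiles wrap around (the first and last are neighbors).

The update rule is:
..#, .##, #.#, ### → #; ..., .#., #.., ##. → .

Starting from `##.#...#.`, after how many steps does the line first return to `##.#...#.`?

9

#.#...#.#
.#...#.##
#...#.##.
...#.##.#
..#.##.#.
.#.##.#..
#.##.#...
.##.#...#
##.#...#.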